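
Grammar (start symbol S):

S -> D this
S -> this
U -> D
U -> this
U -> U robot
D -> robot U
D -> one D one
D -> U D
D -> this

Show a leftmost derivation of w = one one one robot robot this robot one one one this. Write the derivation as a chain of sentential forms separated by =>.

S => D this   [S -> D this]
D this => one D one this   [D -> one D one]
one D one this => one one D one one this   [D -> one D one]
one one D one one this => one one one D one one one this   [D -> one D one]
one one one D one one one this => one one one robot U one one one this   [D -> robot U]
one one one robot U one one one this => one one one robot U robot one one one this   [U -> U robot]
one one one robot U robot one one one this => one one one robot D robot one one one this   [U -> D]
one one one robot D robot one one one this => one one one robot robot U robot one one one this   [D -> robot U]
one one one robot robot U robot one one one this => one one one robot robot this robot one one one this   [U -> this]

S => D this => one D one this => one one D one one this => one one one D one one one this => one one one robot U one one one this => one one one robot U robot one one one this => one one one robot D robot one one one this => one one one robot robot U robot one one one this => one one one robot robot this robot one one one this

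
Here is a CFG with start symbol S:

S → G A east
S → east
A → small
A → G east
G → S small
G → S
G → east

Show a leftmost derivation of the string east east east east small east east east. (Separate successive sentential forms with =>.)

S => G A east   [S → G A east]
G A east => S small A east   [G → S small]
S small A east => G A east small A east   [S → G A east]
G A east small A east => east A east small A east   [G → east]
east A east small A east => east G east east small A east   [A → G east]
east G east east small A east => east east east east small A east   [G → east]
east east east east small A east => east east east east small G east east   [A → G east]
east east east east small G east east => east east east east small east east east   [G → east]

S => G A east => S small A east => G A east small A east => east A east small A east => east G east east small A east => east east east east small A east => east east east east small G east east => east east east east small east east east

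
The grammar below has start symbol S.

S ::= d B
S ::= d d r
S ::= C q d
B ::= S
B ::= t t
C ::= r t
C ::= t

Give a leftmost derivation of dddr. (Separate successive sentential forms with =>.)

S => dB   [S ::= d B]
dB => dS   [B ::= S]
dS => dddr   [S ::= d d r]

S => dB => dS => dddr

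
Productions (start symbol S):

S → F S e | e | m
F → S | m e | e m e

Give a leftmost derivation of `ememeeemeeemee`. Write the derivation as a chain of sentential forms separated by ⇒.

S ⇒ FSe ⇒ SSe ⇒ FSeSe ⇒ SSeSe ⇒ eSeSe ⇒ eFSeeSe ⇒ emeSeeSe ⇒ ememeeSe ⇒ ememeeFSee ⇒ ememeeSSee ⇒ ememeeFSeSee ⇒ ememeeemeSeSee ⇒ ememeeemeeeSee ⇒ ememeeemeeemee

S ⇒ FSe   [S → F S e]
FSe ⇒ SSe   [F → S]
SSe ⇒ FSeSe   [S → F S e]
FSeSe ⇒ SSeSe   [F → S]
SSeSe ⇒ eSeSe   [S → e]
eSeSe ⇒ eFSeeSe   [S → F S e]
eFSeeSe ⇒ emeSeeSe   [F → m e]
emeSeeSe ⇒ ememeeSe   [S → m]
ememeeSe ⇒ ememeeFSee   [S → F S e]
ememeeFSee ⇒ ememeeSSee   [F → S]
ememeeSSee ⇒ ememeeFSeSee   [S → F S e]
ememeeFSeSee ⇒ ememeeemeSeSee   [F → e m e]
ememeeemeSeSee ⇒ ememeeemeeeSee   [S → e]
ememeeemeeeSee ⇒ ememeeemeeemee   [S → m]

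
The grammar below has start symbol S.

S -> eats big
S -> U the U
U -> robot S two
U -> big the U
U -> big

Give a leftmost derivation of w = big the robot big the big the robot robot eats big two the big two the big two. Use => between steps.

S => U the U   [S -> U the U]
U the U => big the U   [U -> big]
big the U => big the robot S two   [U -> robot S two]
big the robot S two => big the robot U the U two   [S -> U the U]
big the robot U the U two => big the robot big the U the U two   [U -> big the U]
big the robot big the U the U two => big the robot big the big the U the U two   [U -> big the U]
big the robot big the big the U the U two => big the robot big the big the robot S two the U two   [U -> robot S two]
big the robot big the big the robot S two the U two => big the robot big the big the robot U the U two the U two   [S -> U the U]
big the robot big the big the robot U the U two the U two => big the robot big the big the robot robot S two the U two the U two   [U -> robot S two]
big the robot big the big the robot robot S two the U two the U two => big the robot big the big the robot robot eats big two the U two the U two   [S -> eats big]
big the robot big the big the robot robot eats big two the U two the U two => big the robot big the big the robot robot eats big two the big two the U two   [U -> big]
big the robot big the big the robot robot eats big two the big two the U two => big the robot big the big the robot robot eats big two the big two the big two   [U -> big]

S => U the U => big the U => big the robot S two => big the robot U the U two => big the robot big the U the U two => big the robot big the big the U the U two => big the robot big the big the robot S two the U two => big the robot big the big the robot U the U two the U two => big the robot big the big the robot robot S two the U two the U two => big the robot big the big the robot robot eats big two the U two the U two => big the robot big the big the robot robot eats big two the big two the U two => big the robot big the big the robot robot eats big two the big two the big two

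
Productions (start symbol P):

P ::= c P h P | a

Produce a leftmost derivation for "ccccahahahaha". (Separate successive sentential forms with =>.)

P=>cPhP=>ccPhPhP=>cccPhPhPhP=>ccccPhPhPhPhP=>ccccahPhPhPhP=>ccccahahPhPhP=>ccccahahahPhP=>ccccahahahahP=>ccccahahahaha

P => cPhP   [P ::= c P h P]
cPhP => ccPhPhP   [P ::= c P h P]
ccPhPhP => cccPhPhPhP   [P ::= c P h P]
cccPhPhPhP => ccccPhPhPhPhP   [P ::= c P h P]
ccccPhPhPhPhP => ccccahPhPhPhP   [P ::= a]
ccccahPhPhPhP => ccccahahPhPhP   [P ::= a]
ccccahahPhPhP => ccccahahahPhP   [P ::= a]
ccccahahahPhP => ccccahahahahP   [P ::= a]
ccccahahahahP => ccccahahahaha   [P ::= a]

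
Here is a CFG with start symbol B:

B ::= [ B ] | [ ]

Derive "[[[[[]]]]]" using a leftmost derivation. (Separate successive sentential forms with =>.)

B => [B]   [B ::= [ B ]]
[B] => [[B]]   [B ::= [ B ]]
[[B]] => [[[B]]]   [B ::= [ B ]]
[[[B]]] => [[[[B]]]]   [B ::= [ B ]]
[[[[B]]]] => [[[[[]]]]]   [B ::= [ ]]

B => [B] => [[B]] => [[[B]]] => [[[[B]]]] => [[[[[]]]]]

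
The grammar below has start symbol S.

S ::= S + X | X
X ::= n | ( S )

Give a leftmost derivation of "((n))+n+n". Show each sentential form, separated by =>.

S => S+X   [S ::= S + X]
S+X => S+X+X   [S ::= S + X]
S+X+X => X+X+X   [S ::= X]
X+X+X => (S)+X+X   [X ::= ( S )]
(S)+X+X => (X)+X+X   [S ::= X]
(X)+X+X => ((S))+X+X   [X ::= ( S )]
((S))+X+X => ((X))+X+X   [S ::= X]
((X))+X+X => ((n))+X+X   [X ::= n]
((n))+X+X => ((n))+n+X   [X ::= n]
((n))+n+X => ((n))+n+n   [X ::= n]

S=>S+X=>S+X+X=>X+X+X=>(S)+X+X=>(X)+X+X=>((S))+X+X=>((X))+X+X=>((n))+X+X=>((n))+n+X=>((n))+n+n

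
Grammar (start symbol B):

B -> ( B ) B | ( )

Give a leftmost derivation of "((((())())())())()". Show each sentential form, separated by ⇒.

B ⇒ (B)B   [B -> ( B ) B]
(B)B ⇒ ((B)B)B   [B -> ( B ) B]
((B)B)B ⇒ (((B)B)B)B   [B -> ( B ) B]
(((B)B)B)B ⇒ ((((B)B)B)B)B   [B -> ( B ) B]
((((B)B)B)B)B ⇒ ((((())B)B)B)B   [B -> ( )]
((((())B)B)B)B ⇒ ((((())())B)B)B   [B -> ( )]
((((())())B)B)B ⇒ ((((())())())B)B   [B -> ( )]
((((())())())B)B ⇒ ((((())())())())B   [B -> ( )]
((((())())())())B ⇒ ((((())())())())()   [B -> ( )]

B ⇒ (B)B ⇒ ((B)B)B ⇒ (((B)B)B)B ⇒ ((((B)B)B)B)B ⇒ ((((())B)B)B)B ⇒ ((((())())B)B)B ⇒ ((((())())())B)B ⇒ ((((())())())())B ⇒ ((((())())())())()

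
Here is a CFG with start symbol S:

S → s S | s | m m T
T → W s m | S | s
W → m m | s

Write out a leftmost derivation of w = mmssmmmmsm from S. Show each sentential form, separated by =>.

S => mmT => mmS => mmsS => mmssS => mmssmmT => mmssmmWsm => mmssmmmmsm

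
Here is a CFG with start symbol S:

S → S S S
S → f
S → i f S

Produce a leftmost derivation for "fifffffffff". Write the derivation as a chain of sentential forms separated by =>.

S => SSS => SSSSS => fSSSS => fSSSSSS => fifSSSSSS => fifSSSSSSSS => fiffSSSSSSS => fifffSSSSSS => fiffffSSSSS => fifffffSSSS => fiffffffSSS => fifffffffSS => fiffffffffS => fifffffffff

S => SSS   [S → S S S]
SSS => SSSSS   [S → S S S]
SSSSS => fSSSS   [S → f]
fSSSS => fSSSSSS   [S → S S S]
fSSSSSS => fifSSSSSS   [S → i f S]
fifSSSSSS => fifSSSSSSSS   [S → S S S]
fifSSSSSSSS => fiffSSSSSSS   [S → f]
fiffSSSSSSS => fifffSSSSSS   [S → f]
fifffSSSSSS => fiffffSSSSS   [S → f]
fiffffSSSSS => fifffffSSSS   [S → f]
fifffffSSSS => fiffffffSSS   [S → f]
fiffffffSSS => fifffffffSS   [S → f]
fifffffffSS => fiffffffffS   [S → f]
fiffffffffS => fifffffffff   [S → f]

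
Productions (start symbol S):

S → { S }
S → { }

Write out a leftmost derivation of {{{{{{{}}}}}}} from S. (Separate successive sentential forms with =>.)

S => {S} => {{S}} => {{{S}}} => {{{{S}}}} => {{{{{S}}}}} => {{{{{{S}}}}}} => {{{{{{{}}}}}}}

S => {S}   [S → { S }]
{S} => {{S}}   [S → { S }]
{{S}} => {{{S}}}   [S → { S }]
{{{S}}} => {{{{S}}}}   [S → { S }]
{{{{S}}}} => {{{{{S}}}}}   [S → { S }]
{{{{{S}}}}} => {{{{{{S}}}}}}   [S → { S }]
{{{{{{S}}}}}} => {{{{{{{}}}}}}}   [S → { }]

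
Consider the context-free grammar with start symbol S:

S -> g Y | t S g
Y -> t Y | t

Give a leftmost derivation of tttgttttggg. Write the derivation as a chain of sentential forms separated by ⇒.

S ⇒ tSg   [S -> t S g]
tSg ⇒ ttSgg   [S -> t S g]
ttSgg ⇒ tttSggg   [S -> t S g]
tttSggg ⇒ tttgYggg   [S -> g Y]
tttgYggg ⇒ tttgtYggg   [Y -> t Y]
tttgtYggg ⇒ tttgttYggg   [Y -> t Y]
tttgttYggg ⇒ tttgtttYggg   [Y -> t Y]
tttgtttYggg ⇒ tttgttttggg   [Y -> t]

S ⇒ tSg ⇒ ttSgg ⇒ tttSggg ⇒ tttgYggg ⇒ tttgtYggg ⇒ tttgttYggg ⇒ tttgtttYggg ⇒ tttgttttggg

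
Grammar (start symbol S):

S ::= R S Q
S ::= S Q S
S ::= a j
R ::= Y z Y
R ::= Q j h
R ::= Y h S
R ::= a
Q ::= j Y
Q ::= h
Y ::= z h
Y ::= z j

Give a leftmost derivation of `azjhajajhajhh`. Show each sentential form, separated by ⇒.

S⇒RSQ⇒aSQ⇒aRSQQ⇒aYhSSQQ⇒azjhSSQQ⇒azjhajSQQ⇒azjhajSQSQQ⇒azjhajajQSQQ⇒azjhajajhSQQ⇒azjhajajhajQQ⇒azjhajajhajhQ⇒azjhajajhajhh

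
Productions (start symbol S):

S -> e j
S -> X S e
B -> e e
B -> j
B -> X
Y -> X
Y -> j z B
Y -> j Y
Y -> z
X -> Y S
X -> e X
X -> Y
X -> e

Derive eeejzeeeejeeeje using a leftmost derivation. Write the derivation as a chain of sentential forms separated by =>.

S=>XSe=>YSSe=>XSSe=>eSSe=>eXSeSe=>eeXSeSe=>eeeXSeSe=>eeeYSeSe=>eeejzBSeSe=>eeejzeeSeSe=>eeejzeeXSeeSe=>eeejzeeeSeeSe=>eeejzeeeejeeSe=>eeejzeeeejeeeje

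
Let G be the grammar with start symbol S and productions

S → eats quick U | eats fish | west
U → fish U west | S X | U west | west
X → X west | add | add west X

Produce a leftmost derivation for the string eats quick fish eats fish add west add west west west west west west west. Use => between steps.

S => eats quick U => eats quick fish U west => eats quick fish S X west => eats quick fish eats fish X west => eats quick fish eats fish X west west => eats quick fish eats fish X west west west => eats quick fish eats fish X west west west west => eats quick fish eats fish add west X west west west west => eats quick fish eats fish add west X west west west west west => eats quick fish eats fish add west X west west west west west west => eats quick fish eats fish add west X west west west west west west west => eats quick fish eats fish add west add west west west west west west west

S => eats quick U   [S → eats quick U]
eats quick U => eats quick fish U west   [U → fish U west]
eats quick fish U west => eats quick fish S X west   [U → S X]
eats quick fish S X west => eats quick fish eats fish X west   [S → eats fish]
eats quick fish eats fish X west => eats quick fish eats fish X west west   [X → X west]
eats quick fish eats fish X west west => eats quick fish eats fish X west west west   [X → X west]
eats quick fish eats fish X west west west => eats quick fish eats fish X west west west west   [X → X west]
eats quick fish eats fish X west west west west => eats quick fish eats fish add west X west west west west   [X → add west X]
eats quick fish eats fish add west X west west west west => eats quick fish eats fish add west X west west west west west   [X → X west]
eats quick fish eats fish add west X west west west west west => eats quick fish eats fish add west X west west west west west west   [X → X west]
eats quick fish eats fish add west X west west west west west west => eats quick fish eats fish add west X west west west west west west west   [X → X west]
eats quick fish eats fish add west X west west west west west west west => eats quick fish eats fish add west add west west west west west west west   [X → add]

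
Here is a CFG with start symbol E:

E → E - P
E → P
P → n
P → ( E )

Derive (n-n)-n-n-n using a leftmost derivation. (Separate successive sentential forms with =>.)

E => E-P => E-P-P => E-P-P-P => P-P-P-P => (E)-P-P-P => (E-P)-P-P-P => (P-P)-P-P-P => (n-P)-P-P-P => (n-n)-P-P-P => (n-n)-n-P-P => (n-n)-n-n-P => (n-n)-n-n-n

E => E-P   [E → E - P]
E-P => E-P-P   [E → E - P]
E-P-P => E-P-P-P   [E → E - P]
E-P-P-P => P-P-P-P   [E → P]
P-P-P-P => (E)-P-P-P   [P → ( E )]
(E)-P-P-P => (E-P)-P-P-P   [E → E - P]
(E-P)-P-P-P => (P-P)-P-P-P   [E → P]
(P-P)-P-P-P => (n-P)-P-P-P   [P → n]
(n-P)-P-P-P => (n-n)-P-P-P   [P → n]
(n-n)-P-P-P => (n-n)-n-P-P   [P → n]
(n-n)-n-P-P => (n-n)-n-n-P   [P → n]
(n-n)-n-n-P => (n-n)-n-n-n   [P → n]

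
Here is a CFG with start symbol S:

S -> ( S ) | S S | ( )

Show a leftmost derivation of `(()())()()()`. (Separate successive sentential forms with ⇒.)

S ⇒ SS ⇒ SSS ⇒ SSSS ⇒ (S)SSS ⇒ (SS)SSS ⇒ (()S)SSS ⇒ (()())SSS ⇒ (()())()SS ⇒ (()())()()S ⇒ (()())()()()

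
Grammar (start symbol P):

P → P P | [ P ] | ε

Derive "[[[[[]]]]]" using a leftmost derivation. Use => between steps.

P => PP => [P]P => [[P]]P => [[[P]]]P => [[[[P]]]]P => [[[[PP]]]]P => [[[[[P]P]]]]P => [[[[[]P]]]]P => [[[[[]]]]]P => [[[[[]]]]]

P => PP   [P → P P]
PP => [P]P   [P → [ P ]]
[P]P => [[P]]P   [P → [ P ]]
[[P]]P => [[[P]]]P   [P → [ P ]]
[[[P]]]P => [[[[P]]]]P   [P → [ P ]]
[[[[P]]]]P => [[[[PP]]]]P   [P → P P]
[[[[PP]]]]P => [[[[[P]P]]]]P   [P → [ P ]]
[[[[[P]P]]]]P => [[[[[]P]]]]P   [P → ε]
[[[[[]P]]]]P => [[[[[]]]]]P   [P → ε]
[[[[[]]]]]P => [[[[[]]]]]   [P → ε]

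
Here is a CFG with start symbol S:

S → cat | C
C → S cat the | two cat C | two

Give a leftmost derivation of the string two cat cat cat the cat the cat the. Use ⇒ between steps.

S ⇒ C ⇒ two cat C ⇒ two cat S cat the ⇒ two cat C cat the ⇒ two cat S cat the cat the ⇒ two cat C cat the cat the ⇒ two cat S cat the cat the cat the ⇒ two cat cat cat the cat the cat the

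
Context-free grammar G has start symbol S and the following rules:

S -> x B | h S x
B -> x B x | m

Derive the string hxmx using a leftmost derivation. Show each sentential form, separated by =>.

S => hSx   [S -> h S x]
hSx => hxBx   [S -> x B]
hxBx => hxmx   [B -> m]

S => hSx => hxBx => hxmx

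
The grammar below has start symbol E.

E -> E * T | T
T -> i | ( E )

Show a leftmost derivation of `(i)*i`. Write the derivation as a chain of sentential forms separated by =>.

E => E*T   [E -> E * T]
E*T => T*T   [E -> T]
T*T => (E)*T   [T -> ( E )]
(E)*T => (T)*T   [E -> T]
(T)*T => (i)*T   [T -> i]
(i)*T => (i)*i   [T -> i]

E => E*T => T*T => (E)*T => (T)*T => (i)*T => (i)*i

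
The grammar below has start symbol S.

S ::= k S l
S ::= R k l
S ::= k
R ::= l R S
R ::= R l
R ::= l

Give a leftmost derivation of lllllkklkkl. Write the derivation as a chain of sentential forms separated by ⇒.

S ⇒ Rkl   [S ::= R k l]
Rkl ⇒ lRSkl   [R ::= l R S]
lRSkl ⇒ llRSSkl   [R ::= l R S]
llRSSkl ⇒ llRlSSkl   [R ::= R l]
llRlSSkl ⇒ llRllSSkl   [R ::= R l]
llRllSSkl ⇒ lllllSSkl   [R ::= l]
lllllSSkl ⇒ lllllkSlSkl   [S ::= k S l]
lllllkSlSkl ⇒ lllllkklSkl   [S ::= k]
lllllkklSkl ⇒ lllllkklkkl   [S ::= k]

S⇒Rkl⇒lRSkl⇒llRSSkl⇒llRlSSkl⇒llRllSSkl⇒lllllSSkl⇒lllllkSlSkl⇒lllllkklSkl⇒lllllkklkkl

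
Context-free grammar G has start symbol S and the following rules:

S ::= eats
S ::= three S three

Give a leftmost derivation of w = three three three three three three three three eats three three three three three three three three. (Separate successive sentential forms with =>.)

S => three S three => three three S three three => three three three S three three three => three three three three S three three three three => three three three three three S three three three three three => three three three three three three S three three three three three three => three three three three three three three S three three three three three three three => three three three three three three three three S three three three three three three three three => three three three three three three three three eats three three three three three three three three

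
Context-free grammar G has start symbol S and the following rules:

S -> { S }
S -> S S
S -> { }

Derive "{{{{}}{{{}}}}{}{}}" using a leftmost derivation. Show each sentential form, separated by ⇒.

S ⇒ {S} ⇒ {SS} ⇒ {SSS} ⇒ {{S}SS} ⇒ {{SS}SS} ⇒ {{{S}S}SS} ⇒ {{{{}}S}SS} ⇒ {{{{}}{S}}SS} ⇒ {{{{}}{{S}}}SS} ⇒ {{{{}}{{{}}}}SS} ⇒ {{{{}}{{{}}}}{}S} ⇒ {{{{}}{{{}}}}{}{}}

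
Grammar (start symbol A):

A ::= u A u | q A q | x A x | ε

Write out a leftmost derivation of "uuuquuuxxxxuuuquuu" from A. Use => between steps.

A=>uAu=>uuAuu=>uuuAuuu=>uuuqAquuu=>uuuquAuquuu=>uuuquuAuuquuu=>uuuquuuAuuuquuu=>uuuquuuxAxuuuquuu=>uuuquuuxxAxxuuuquuu=>uuuquuuxxxxuuuquuu

A => uAu   [A ::= u A u]
uAu => uuAuu   [A ::= u A u]
uuAuu => uuuAuuu   [A ::= u A u]
uuuAuuu => uuuqAquuu   [A ::= q A q]
uuuqAquuu => uuuquAuquuu   [A ::= u A u]
uuuquAuquuu => uuuquuAuuquuu   [A ::= u A u]
uuuquuAuuquuu => uuuquuuAuuuquuu   [A ::= u A u]
uuuquuuAuuuquuu => uuuquuuxAxuuuquuu   [A ::= x A x]
uuuquuuxAxuuuquuu => uuuquuuxxAxxuuuquuu   [A ::= x A x]
uuuquuuxxAxxuuuquuu => uuuquuuxxxxuuuquuu   [A ::= ε]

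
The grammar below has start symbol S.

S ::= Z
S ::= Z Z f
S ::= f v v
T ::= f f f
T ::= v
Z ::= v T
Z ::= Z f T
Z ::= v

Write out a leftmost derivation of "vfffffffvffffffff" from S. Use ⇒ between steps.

S ⇒ ZZf ⇒ ZfTZf ⇒ vTfTZf ⇒ vffffTZf ⇒ vfffffffZf ⇒ vfffffffZfTf ⇒ vfffffffvTfTf ⇒ vfffffffvffffTf ⇒ vfffffffvffffffff

S ⇒ ZZf   [S ::= Z Z f]
ZZf ⇒ ZfTZf   [Z ::= Z f T]
ZfTZf ⇒ vTfTZf   [Z ::= v T]
vTfTZf ⇒ vffffTZf   [T ::= f f f]
vffffTZf ⇒ vfffffffZf   [T ::= f f f]
vfffffffZf ⇒ vfffffffZfTf   [Z ::= Z f T]
vfffffffZfTf ⇒ vfffffffvTfTf   [Z ::= v T]
vfffffffvTfTf ⇒ vfffffffvffffTf   [T ::= f f f]
vfffffffvffffTf ⇒ vfffffffvffffffff   [T ::= f f f]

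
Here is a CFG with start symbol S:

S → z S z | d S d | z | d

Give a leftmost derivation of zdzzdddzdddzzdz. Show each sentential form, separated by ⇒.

S ⇒ zSz   [S → z S z]
zSz ⇒ zdSdz   [S → d S d]
zdSdz ⇒ zdzSzdz   [S → z S z]
zdzSzdz ⇒ zdzzSzzdz   [S → z S z]
zdzzSzzdz ⇒ zdzzdSdzzdz   [S → d S d]
zdzzdSdzzdz ⇒ zdzzddSddzzdz   [S → d S d]
zdzzddSddzzdz ⇒ zdzzdddSdddzzdz   [S → d S d]
zdzzdddSdddzzdz ⇒ zdzzdddzdddzzdz   [S → z]

S⇒zSz⇒zdSdz⇒zdzSzdz⇒zdzzSzzdz⇒zdzzdSdzzdz⇒zdzzddSddzzdz⇒zdzzdddSdddzzdz⇒zdzzdddzdddzzdz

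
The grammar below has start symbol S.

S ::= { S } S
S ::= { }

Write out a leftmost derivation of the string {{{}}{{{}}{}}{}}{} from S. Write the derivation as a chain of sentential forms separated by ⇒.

S ⇒ {S}S ⇒ {{S}S}S ⇒ {{{}}S}S ⇒ {{{}}{S}S}S ⇒ {{{}}{{S}S}S}S ⇒ {{{}}{{{}}S}S}S ⇒ {{{}}{{{}}{}}S}S ⇒ {{{}}{{{}}{}}{}}S ⇒ {{{}}{{{}}{}}{}}{}

S ⇒ {S}S   [S ::= { S } S]
{S}S ⇒ {{S}S}S   [S ::= { S } S]
{{S}S}S ⇒ {{{}}S}S   [S ::= { }]
{{{}}S}S ⇒ {{{}}{S}S}S   [S ::= { S } S]
{{{}}{S}S}S ⇒ {{{}}{{S}S}S}S   [S ::= { S } S]
{{{}}{{S}S}S}S ⇒ {{{}}{{{}}S}S}S   [S ::= { }]
{{{}}{{{}}S}S}S ⇒ {{{}}{{{}}{}}S}S   [S ::= { }]
{{{}}{{{}}{}}S}S ⇒ {{{}}{{{}}{}}{}}S   [S ::= { }]
{{{}}{{{}}{}}{}}S ⇒ {{{}}{{{}}{}}{}}{}   [S ::= { }]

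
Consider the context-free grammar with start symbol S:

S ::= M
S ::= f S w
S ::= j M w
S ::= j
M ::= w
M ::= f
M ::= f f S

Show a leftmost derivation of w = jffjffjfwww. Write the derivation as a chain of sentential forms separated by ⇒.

S ⇒ jMw   [S ::= j M w]
jMw ⇒ jffSw   [M ::= f f S]
jffSw ⇒ jffjMww   [S ::= j M w]
jffjMww ⇒ jffjffSww   [M ::= f f S]
jffjffSww ⇒ jffjffjMwww   [S ::= j M w]
jffjffjMwww ⇒ jffjffjfwww   [M ::= f]

S⇒jMw⇒jffSw⇒jffjMww⇒jffjffSww⇒jffjffjMwww⇒jffjffjfwww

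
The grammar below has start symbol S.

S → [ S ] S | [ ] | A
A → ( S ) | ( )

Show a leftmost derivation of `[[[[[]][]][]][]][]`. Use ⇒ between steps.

S⇒[S]S⇒[[S]S]S⇒[[[S]S]S]S⇒[[[[S]S]S]S]S⇒[[[[[]]S]S]S]S⇒[[[[[]][]]S]S]S⇒[[[[[]][]][]]S]S⇒[[[[[]][]][]][]]S⇒[[[[[]][]][]][]][]

S ⇒ [S]S   [S → [ S ] S]
[S]S ⇒ [[S]S]S   [S → [ S ] S]
[[S]S]S ⇒ [[[S]S]S]S   [S → [ S ] S]
[[[S]S]S]S ⇒ [[[[S]S]S]S]S   [S → [ S ] S]
[[[[S]S]S]S]S ⇒ [[[[[]]S]S]S]S   [S → [ ]]
[[[[[]]S]S]S]S ⇒ [[[[[]][]]S]S]S   [S → [ ]]
[[[[[]][]]S]S]S ⇒ [[[[[]][]][]]S]S   [S → [ ]]
[[[[[]][]][]]S]S ⇒ [[[[[]][]][]][]]S   [S → [ ]]
[[[[[]][]][]][]]S ⇒ [[[[[]][]][]][]][]   [S → [ ]]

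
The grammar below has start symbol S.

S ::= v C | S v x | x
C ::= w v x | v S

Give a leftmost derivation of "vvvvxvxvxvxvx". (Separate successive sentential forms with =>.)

S=>vC=>vvS=>vvSvx=>vvSvxvx=>vvSvxvxvx=>vvvCvxvxvx=>vvvvSvxvxvx=>vvvvSvxvxvxvx=>vvvvxvxvxvxvx

S => vC   [S ::= v C]
vC => vvS   [C ::= v S]
vvS => vvSvx   [S ::= S v x]
vvSvx => vvSvxvx   [S ::= S v x]
vvSvxvx => vvSvxvxvx   [S ::= S v x]
vvSvxvxvx => vvvCvxvxvx   [S ::= v C]
vvvCvxvxvx => vvvvSvxvxvx   [C ::= v S]
vvvvSvxvxvx => vvvvSvxvxvxvx   [S ::= S v x]
vvvvSvxvxvxvx => vvvvxvxvxvxvx   [S ::= x]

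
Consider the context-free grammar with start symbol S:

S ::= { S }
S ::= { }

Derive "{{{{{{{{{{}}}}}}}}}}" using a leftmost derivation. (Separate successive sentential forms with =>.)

S => {S} => {{S}} => {{{S}}} => {{{{S}}}} => {{{{{S}}}}} => {{{{{{S}}}}}} => {{{{{{{S}}}}}}} => {{{{{{{{S}}}}}}}} => {{{{{{{{{S}}}}}}}}} => {{{{{{{{{{}}}}}}}}}}

S => {S}   [S ::= { S }]
{S} => {{S}}   [S ::= { S }]
{{S}} => {{{S}}}   [S ::= { S }]
{{{S}}} => {{{{S}}}}   [S ::= { S }]
{{{{S}}}} => {{{{{S}}}}}   [S ::= { S }]
{{{{{S}}}}} => {{{{{{S}}}}}}   [S ::= { S }]
{{{{{{S}}}}}} => {{{{{{{S}}}}}}}   [S ::= { S }]
{{{{{{{S}}}}}}} => {{{{{{{{S}}}}}}}}   [S ::= { S }]
{{{{{{{{S}}}}}}}} => {{{{{{{{{S}}}}}}}}}   [S ::= { S }]
{{{{{{{{{S}}}}}}}}} => {{{{{{{{{{}}}}}}}}}}   [S ::= { }]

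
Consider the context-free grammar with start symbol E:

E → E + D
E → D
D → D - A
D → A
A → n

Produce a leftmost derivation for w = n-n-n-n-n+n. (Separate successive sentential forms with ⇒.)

E ⇒ E+D   [E → E + D]
E+D ⇒ D+D   [E → D]
D+D ⇒ D-A+D   [D → D - A]
D-A+D ⇒ D-A-A+D   [D → D - A]
D-A-A+D ⇒ D-A-A-A+D   [D → D - A]
D-A-A-A+D ⇒ D-A-A-A-A+D   [D → D - A]
D-A-A-A-A+D ⇒ A-A-A-A-A+D   [D → A]
A-A-A-A-A+D ⇒ n-A-A-A-A+D   [A → n]
n-A-A-A-A+D ⇒ n-n-A-A-A+D   [A → n]
n-n-A-A-A+D ⇒ n-n-n-A-A+D   [A → n]
n-n-n-A-A+D ⇒ n-n-n-n-A+D   [A → n]
n-n-n-n-A+D ⇒ n-n-n-n-n+D   [A → n]
n-n-n-n-n+D ⇒ n-n-n-n-n+A   [D → A]
n-n-n-n-n+A ⇒ n-n-n-n-n+n   [A → n]

E ⇒ E+D ⇒ D+D ⇒ D-A+D ⇒ D-A-A+D ⇒ D-A-A-A+D ⇒ D-A-A-A-A+D ⇒ A-A-A-A-A+D ⇒ n-A-A-A-A+D ⇒ n-n-A-A-A+D ⇒ n-n-n-A-A+D ⇒ n-n-n-n-A+D ⇒ n-n-n-n-n+D ⇒ n-n-n-n-n+A ⇒ n-n-n-n-n+n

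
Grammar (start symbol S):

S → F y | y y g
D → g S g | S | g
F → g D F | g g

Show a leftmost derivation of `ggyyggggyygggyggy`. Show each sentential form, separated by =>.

S => Fy   [S → F y]
Fy => gDFy   [F → g D F]
gDFy => ggSgFy   [D → g S g]
ggSgFy => ggyyggFy   [S → y y g]
ggyyggFy => ggyygggDFy   [F → g D F]
ggyygggDFy => ggyygggSFy   [D → S]
ggyygggSFy => ggyygggFyFy   [S → F y]
ggyygggFyFy => ggyyggggDFyFy   [F → g D F]
ggyyggggDFyFy => ggyyggggSFyFy   [D → S]
ggyyggggSFyFy => ggyyggggyygFyFy   [S → y y g]
ggyyggggyygFyFy => ggyyggggyygggyFy   [F → g g]
ggyyggggyygggyFy => ggyyggggyygggyggy   [F → g g]

S => Fy => gDFy => ggSgFy => ggyyggFy => ggyygggDFy => ggyygggSFy => ggyygggFyFy => ggyyggggDFyFy => ggyyggggSFyFy => ggyyggggyygFyFy => ggyyggggyygggyFy => ggyyggggyygggyggy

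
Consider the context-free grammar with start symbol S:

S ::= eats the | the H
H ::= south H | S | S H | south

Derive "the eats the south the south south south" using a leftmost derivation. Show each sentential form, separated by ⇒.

S ⇒ the H ⇒ the S H ⇒ the eats the H ⇒ the eats the south H ⇒ the eats the south S H ⇒ the eats the south the H H ⇒ the eats the south the south H H ⇒ the eats the south the south south H ⇒ the eats the south the south south south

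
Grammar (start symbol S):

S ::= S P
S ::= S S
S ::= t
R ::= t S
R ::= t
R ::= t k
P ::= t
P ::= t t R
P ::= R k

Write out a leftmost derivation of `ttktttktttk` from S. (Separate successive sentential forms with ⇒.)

S ⇒ SP ⇒ SPP ⇒ SPPP ⇒ tPPP ⇒ tRkPP ⇒ ttkPP ⇒ ttkttRP ⇒ ttktttkP ⇒ ttktttkttR ⇒ ttktttktttk

S ⇒ SP   [S ::= S P]
SP ⇒ SPP   [S ::= S P]
SPP ⇒ SPPP   [S ::= S P]
SPPP ⇒ tPPP   [S ::= t]
tPPP ⇒ tRkPP   [P ::= R k]
tRkPP ⇒ ttkPP   [R ::= t]
ttkPP ⇒ ttkttRP   [P ::= t t R]
ttkttRP ⇒ ttktttkP   [R ::= t k]
ttktttkP ⇒ ttktttkttR   [P ::= t t R]
ttktttkttR ⇒ ttktttktttk   [R ::= t k]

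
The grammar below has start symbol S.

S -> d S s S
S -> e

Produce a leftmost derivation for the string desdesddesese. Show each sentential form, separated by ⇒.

S ⇒ dSsS   [S -> d S s S]
dSsS ⇒ desS   [S -> e]
desS ⇒ desdSsS   [S -> d S s S]
desdSsS ⇒ desdesS   [S -> e]
desdesS ⇒ desdesdSsS   [S -> d S s S]
desdesdSsS ⇒ desdesddSsSsS   [S -> d S s S]
desdesddSsSsS ⇒ desdesddesSsS   [S -> e]
desdesddesSsS ⇒ desdesddesesS   [S -> e]
desdesddesesS ⇒ desdesddesese   [S -> e]

S ⇒ dSsS ⇒ desS ⇒ desdSsS ⇒ desdesS ⇒ desdesdSsS ⇒ desdesddSsSsS ⇒ desdesddesSsS ⇒ desdesddesesS ⇒ desdesddesese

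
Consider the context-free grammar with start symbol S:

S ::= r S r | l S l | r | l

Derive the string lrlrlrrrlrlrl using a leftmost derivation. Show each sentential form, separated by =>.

S => lSl => lrSrl => lrlSlrl => lrlrSrlrl => lrlrlSlrlrl => lrlrlrSrlrlrl => lrlrlrrrlrlrl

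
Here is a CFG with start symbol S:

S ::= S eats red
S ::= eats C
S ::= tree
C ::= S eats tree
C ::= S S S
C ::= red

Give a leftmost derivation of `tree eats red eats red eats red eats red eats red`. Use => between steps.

S => S eats red => S eats red eats red => S eats red eats red eats red => S eats red eats red eats red eats red => S eats red eats red eats red eats red eats red => tree eats red eats red eats red eats red eats red

S => S eats red   [S ::= S eats red]
S eats red => S eats red eats red   [S ::= S eats red]
S eats red eats red => S eats red eats red eats red   [S ::= S eats red]
S eats red eats red eats red => S eats red eats red eats red eats red   [S ::= S eats red]
S eats red eats red eats red eats red => S eats red eats red eats red eats red eats red   [S ::= S eats red]
S eats red eats red eats red eats red eats red => tree eats red eats red eats red eats red eats red   [S ::= tree]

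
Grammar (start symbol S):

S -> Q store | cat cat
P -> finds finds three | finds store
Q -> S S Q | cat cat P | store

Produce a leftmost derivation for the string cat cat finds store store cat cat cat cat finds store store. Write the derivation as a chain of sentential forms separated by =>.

S => Q store => S S Q store => Q store S Q store => cat cat P store S Q store => cat cat finds store store S Q store => cat cat finds store store cat cat Q store => cat cat finds store store cat cat cat cat P store => cat cat finds store store cat cat cat cat finds store store

S => Q store   [S -> Q store]
Q store => S S Q store   [Q -> S S Q]
S S Q store => Q store S Q store   [S -> Q store]
Q store S Q store => cat cat P store S Q store   [Q -> cat cat P]
cat cat P store S Q store => cat cat finds store store S Q store   [P -> finds store]
cat cat finds store store S Q store => cat cat finds store store cat cat Q store   [S -> cat cat]
cat cat finds store store cat cat Q store => cat cat finds store store cat cat cat cat P store   [Q -> cat cat P]
cat cat finds store store cat cat cat cat P store => cat cat finds store store cat cat cat cat finds store store   [P -> finds store]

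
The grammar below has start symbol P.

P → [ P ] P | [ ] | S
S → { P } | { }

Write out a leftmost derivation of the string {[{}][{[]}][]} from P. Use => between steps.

P=>S=>{P}=>{[P]P}=>{[S]P}=>{[{}]P}=>{[{}][P]P}=>{[{}][S]P}=>{[{}][{P}]P}=>{[{}][{[]}]P}=>{[{}][{[]}][]}

P => S   [P → S]
S => {P}   [S → { P }]
{P} => {[P]P}   [P → [ P ] P]
{[P]P} => {[S]P}   [P → S]
{[S]P} => {[{}]P}   [S → { }]
{[{}]P} => {[{}][P]P}   [P → [ P ] P]
{[{}][P]P} => {[{}][S]P}   [P → S]
{[{}][S]P} => {[{}][{P}]P}   [S → { P }]
{[{}][{P}]P} => {[{}][{[]}]P}   [P → [ ]]
{[{}][{[]}]P} => {[{}][{[]}][]}   [P → [ ]]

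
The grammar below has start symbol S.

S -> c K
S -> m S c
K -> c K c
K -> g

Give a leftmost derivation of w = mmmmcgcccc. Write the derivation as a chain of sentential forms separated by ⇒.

S⇒mSc⇒mmScc⇒mmmSccc⇒mmmmScccc⇒mmmmcKcccc⇒mmmmcgcccc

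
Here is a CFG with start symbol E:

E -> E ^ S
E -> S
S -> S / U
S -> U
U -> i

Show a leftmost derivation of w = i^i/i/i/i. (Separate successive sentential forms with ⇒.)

E⇒E^S⇒S^S⇒U^S⇒i^S⇒i^S/U⇒i^S/U/U⇒i^S/U/U/U⇒i^U/U/U/U⇒i^i/U/U/U⇒i^i/i/U/U⇒i^i/i/i/U⇒i^i/i/i/i

E ⇒ E^S   [E -> E ^ S]
E^S ⇒ S^S   [E -> S]
S^S ⇒ U^S   [S -> U]
U^S ⇒ i^S   [U -> i]
i^S ⇒ i^S/U   [S -> S / U]
i^S/U ⇒ i^S/U/U   [S -> S / U]
i^S/U/U ⇒ i^S/U/U/U   [S -> S / U]
i^S/U/U/U ⇒ i^U/U/U/U   [S -> U]
i^U/U/U/U ⇒ i^i/U/U/U   [U -> i]
i^i/U/U/U ⇒ i^i/i/U/U   [U -> i]
i^i/i/U/U ⇒ i^i/i/i/U   [U -> i]
i^i/i/i/U ⇒ i^i/i/i/i   [U -> i]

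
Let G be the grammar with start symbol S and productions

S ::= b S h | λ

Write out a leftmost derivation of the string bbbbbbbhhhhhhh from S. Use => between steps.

S => bSh   [S ::= b S h]
bSh => bbShh   [S ::= b S h]
bbShh => bbbShhh   [S ::= b S h]
bbbShhh => bbbbShhhh   [S ::= b S h]
bbbbShhhh => bbbbbShhhhh   [S ::= b S h]
bbbbbShhhhh => bbbbbbShhhhhh   [S ::= b S h]
bbbbbbShhhhhh => bbbbbbbShhhhhhh   [S ::= b S h]
bbbbbbbShhhhhhh => bbbbbbbhhhhhhh   [S ::= λ]

S=>bSh=>bbShh=>bbbShhh=>bbbbShhhh=>bbbbbShhhhh=>bbbbbbShhhhhh=>bbbbbbbShhhhhhh=>bbbbbbbhhhhhhh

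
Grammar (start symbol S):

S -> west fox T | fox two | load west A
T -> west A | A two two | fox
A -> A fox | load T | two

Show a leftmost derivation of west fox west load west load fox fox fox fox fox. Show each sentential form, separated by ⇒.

S ⇒ west fox T ⇒ west fox west A ⇒ west fox west load T ⇒ west fox west load west A ⇒ west fox west load west A fox ⇒ west fox west load west A fox fox ⇒ west fox west load west A fox fox fox ⇒ west fox west load west A fox fox fox fox ⇒ west fox west load west load T fox fox fox fox ⇒ west fox west load west load fox fox fox fox fox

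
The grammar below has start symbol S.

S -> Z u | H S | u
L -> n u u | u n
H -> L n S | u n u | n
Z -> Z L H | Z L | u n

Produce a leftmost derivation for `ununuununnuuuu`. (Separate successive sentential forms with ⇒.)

S ⇒ HS   [S -> H S]
HS ⇒ unuS   [H -> u n u]
unuS ⇒ unuHS   [S -> H S]
unuHS ⇒ unuLnSS   [H -> L n S]
unuLnSS ⇒ ununuunSS   [L -> n u u]
ununuunSS ⇒ ununuunZuS   [S -> Z u]
ununuunZuS ⇒ ununuunZLuS   [Z -> Z L]
ununuunZLuS ⇒ ununuununLuS   [Z -> u n]
ununuununLuS ⇒ ununuununnuuuS   [L -> n u u]
ununuununnuuuS ⇒ ununuununnuuuu   [S -> u]

S⇒HS⇒unuS⇒unuHS⇒unuLnSS⇒ununuunSS⇒ununuunZuS⇒ununuunZLuS⇒ununuununLuS⇒ununuununnuuuS⇒ununuununnuuuu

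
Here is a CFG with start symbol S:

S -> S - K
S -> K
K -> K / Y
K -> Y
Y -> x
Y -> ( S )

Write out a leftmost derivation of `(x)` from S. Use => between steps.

S => K   [S -> K]
K => Y   [K -> Y]
Y => (S)   [Y -> ( S )]
(S) => (K)   [S -> K]
(K) => (Y)   [K -> Y]
(Y) => (x)   [Y -> x]

S => K => Y => (S) => (K) => (Y) => (x)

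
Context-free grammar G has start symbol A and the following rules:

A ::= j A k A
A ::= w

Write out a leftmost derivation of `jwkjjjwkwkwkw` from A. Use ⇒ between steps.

A ⇒ jAkA   [A ::= j A k A]
jAkA ⇒ jwkA   [A ::= w]
jwkA ⇒ jwkjAkA   [A ::= j A k A]
jwkjAkA ⇒ jwkjjAkAkA   [A ::= j A k A]
jwkjjAkAkA ⇒ jwkjjjAkAkAkA   [A ::= j A k A]
jwkjjjAkAkAkA ⇒ jwkjjjwkAkAkA   [A ::= w]
jwkjjjwkAkAkA ⇒ jwkjjjwkwkAkA   [A ::= w]
jwkjjjwkwkAkA ⇒ jwkjjjwkwkwkA   [A ::= w]
jwkjjjwkwkwkA ⇒ jwkjjjwkwkwkw   [A ::= w]

A ⇒ jAkA ⇒ jwkA ⇒ jwkjAkA ⇒ jwkjjAkAkA ⇒ jwkjjjAkAkAkA ⇒ jwkjjjwkAkAkA ⇒ jwkjjjwkwkAkA ⇒ jwkjjjwkwkwkA ⇒ jwkjjjwkwkwkw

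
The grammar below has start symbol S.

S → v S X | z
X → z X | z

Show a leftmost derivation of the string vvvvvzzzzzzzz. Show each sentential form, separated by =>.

S => vSX   [S → v S X]
vSX => vvSXX   [S → v S X]
vvSXX => vvvSXXX   [S → v S X]
vvvSXXX => vvvvSXXXX   [S → v S X]
vvvvSXXXX => vvvvvSXXXXX   [S → v S X]
vvvvvSXXXXX => vvvvvzXXXXX   [S → z]
vvvvvzXXXXX => vvvvvzzXXXXX   [X → z X]
vvvvvzzXXXXX => vvvvvzzzXXXXX   [X → z X]
vvvvvzzzXXXXX => vvvvvzzzzXXXX   [X → z]
vvvvvzzzzXXXX => vvvvvzzzzzXXX   [X → z]
vvvvvzzzzzXXX => vvvvvzzzzzzXX   [X → z]
vvvvvzzzzzzXX => vvvvvzzzzzzzX   [X → z]
vvvvvzzzzzzzX => vvvvvzzzzzzzz   [X → z]

S => vSX => vvSXX => vvvSXXX => vvvvSXXXX => vvvvvSXXXXX => vvvvvzXXXXX => vvvvvzzXXXXX => vvvvvzzzXXXXX => vvvvvzzzzXXXX => vvvvvzzzzzXXX => vvvvvzzzzzzXX => vvvvvzzzzzzzX => vvvvvzzzzzzzz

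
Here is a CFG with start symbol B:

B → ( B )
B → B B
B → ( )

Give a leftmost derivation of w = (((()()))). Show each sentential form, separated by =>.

B => (B)   [B → ( B )]
(B) => ((B))   [B → ( B )]
((B)) => (((B)))   [B → ( B )]
(((B))) => (((BB)))   [B → B B]
(((BB))) => (((()B)))   [B → ( )]
(((()B))) => (((()())))   [B → ( )]

B=>(B)=>((B))=>(((B)))=>(((BB)))=>(((()B)))=>(((()())))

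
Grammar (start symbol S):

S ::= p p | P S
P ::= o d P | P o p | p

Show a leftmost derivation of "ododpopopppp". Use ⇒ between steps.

S ⇒ PS ⇒ odPS ⇒ ododPS ⇒ ododPopS ⇒ ododPopopS ⇒ ododpopopS ⇒ ododpopopPS ⇒ ododpopoppS ⇒ ododpopopppp

S ⇒ PS   [S ::= P S]
PS ⇒ odPS   [P ::= o d P]
odPS ⇒ ododPS   [P ::= o d P]
ododPS ⇒ ododPopS   [P ::= P o p]
ododPopS ⇒ ododPopopS   [P ::= P o p]
ododPopopS ⇒ ododpopopS   [P ::= p]
ododpopopS ⇒ ododpopopPS   [S ::= P S]
ododpopopPS ⇒ ododpopoppS   [P ::= p]
ododpopoppS ⇒ ododpopopppp   [S ::= p p]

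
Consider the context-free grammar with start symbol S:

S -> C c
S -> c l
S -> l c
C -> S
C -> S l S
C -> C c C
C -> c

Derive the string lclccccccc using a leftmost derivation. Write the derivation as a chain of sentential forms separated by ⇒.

S ⇒ Cc ⇒ CcCc ⇒ SlScCc ⇒ lclScCc ⇒ lclCccCc ⇒ lclcccCc ⇒ lclcccCcCc ⇒ lclcccccCc ⇒ lclccccccc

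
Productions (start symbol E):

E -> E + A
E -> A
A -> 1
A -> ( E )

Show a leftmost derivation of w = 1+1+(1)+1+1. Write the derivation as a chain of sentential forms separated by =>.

E => E+A   [E -> E + A]
E+A => E+A+A   [E -> E + A]
E+A+A => E+A+A+A   [E -> E + A]
E+A+A+A => E+A+A+A+A   [E -> E + A]
E+A+A+A+A => A+A+A+A+A   [E -> A]
A+A+A+A+A => 1+A+A+A+A   [A -> 1]
1+A+A+A+A => 1+1+A+A+A   [A -> 1]
1+1+A+A+A => 1+1+(E)+A+A   [A -> ( E )]
1+1+(E)+A+A => 1+1+(A)+A+A   [E -> A]
1+1+(A)+A+A => 1+1+(1)+A+A   [A -> 1]
1+1+(1)+A+A => 1+1+(1)+1+A   [A -> 1]
1+1+(1)+1+A => 1+1+(1)+1+1   [A -> 1]

E=>E+A=>E+A+A=>E+A+A+A=>E+A+A+A+A=>A+A+A+A+A=>1+A+A+A+A=>1+1+A+A+A=>1+1+(E)+A+A=>1+1+(A)+A+A=>1+1+(1)+A+A=>1+1+(1)+1+A=>1+1+(1)+1+1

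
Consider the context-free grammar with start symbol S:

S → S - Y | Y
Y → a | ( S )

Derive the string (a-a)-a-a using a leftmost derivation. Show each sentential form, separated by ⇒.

S ⇒ S-Y ⇒ S-Y-Y ⇒ Y-Y-Y ⇒ (S)-Y-Y ⇒ (S-Y)-Y-Y ⇒ (Y-Y)-Y-Y ⇒ (a-Y)-Y-Y ⇒ (a-a)-Y-Y ⇒ (a-a)-a-Y ⇒ (a-a)-a-a

S ⇒ S-Y   [S → S - Y]
S-Y ⇒ S-Y-Y   [S → S - Y]
S-Y-Y ⇒ Y-Y-Y   [S → Y]
Y-Y-Y ⇒ (S)-Y-Y   [Y → ( S )]
(S)-Y-Y ⇒ (S-Y)-Y-Y   [S → S - Y]
(S-Y)-Y-Y ⇒ (Y-Y)-Y-Y   [S → Y]
(Y-Y)-Y-Y ⇒ (a-Y)-Y-Y   [Y → a]
(a-Y)-Y-Y ⇒ (a-a)-Y-Y   [Y → a]
(a-a)-Y-Y ⇒ (a-a)-a-Y   [Y → a]
(a-a)-a-Y ⇒ (a-a)-a-a   [Y → a]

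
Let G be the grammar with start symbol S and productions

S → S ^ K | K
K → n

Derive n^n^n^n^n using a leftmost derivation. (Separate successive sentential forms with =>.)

S => S^K => S^K^K => S^K^K^K => S^K^K^K^K => K^K^K^K^K => n^K^K^K^K => n^n^K^K^K => n^n^n^K^K => n^n^n^n^K => n^n^n^n^n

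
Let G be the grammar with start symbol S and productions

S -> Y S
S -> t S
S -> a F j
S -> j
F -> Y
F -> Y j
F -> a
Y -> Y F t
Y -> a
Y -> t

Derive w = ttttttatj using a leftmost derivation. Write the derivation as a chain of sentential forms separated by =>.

S=>tS=>ttS=>tttS=>tttYS=>ttttS=>tttttS=>ttttttS=>ttttttaFj=>ttttttaYj=>ttttttatj

S => tS   [S -> t S]
tS => ttS   [S -> t S]
ttS => tttS   [S -> t S]
tttS => tttYS   [S -> Y S]
tttYS => ttttS   [Y -> t]
ttttS => tttttS   [S -> t S]
tttttS => ttttttS   [S -> t S]
ttttttS => ttttttaFj   [S -> a F j]
ttttttaFj => ttttttaYj   [F -> Y]
ttttttaYj => ttttttatj   [Y -> t]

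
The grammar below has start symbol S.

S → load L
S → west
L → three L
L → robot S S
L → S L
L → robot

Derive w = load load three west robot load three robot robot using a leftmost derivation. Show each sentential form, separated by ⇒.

S ⇒ load L ⇒ load S L ⇒ load load L L ⇒ load load three L L ⇒ load load three S L L ⇒ load load three west L L ⇒ load load three west robot L ⇒ load load three west robot S L ⇒ load load three west robot load L L ⇒ load load three west robot load three L L ⇒ load load three west robot load three robot L ⇒ load load three west robot load three robot robot

S ⇒ load L   [S → load L]
load L ⇒ load S L   [L → S L]
load S L ⇒ load load L L   [S → load L]
load load L L ⇒ load load three L L   [L → three L]
load load three L L ⇒ load load three S L L   [L → S L]
load load three S L L ⇒ load load three west L L   [S → west]
load load three west L L ⇒ load load three west robot L   [L → robot]
load load three west robot L ⇒ load load three west robot S L   [L → S L]
load load three west robot S L ⇒ load load three west robot load L L   [S → load L]
load load three west robot load L L ⇒ load load three west robot load three L L   [L → three L]
load load three west robot load three L L ⇒ load load three west robot load three robot L   [L → robot]
load load three west robot load three robot L ⇒ load load three west robot load three robot robot   [L → robot]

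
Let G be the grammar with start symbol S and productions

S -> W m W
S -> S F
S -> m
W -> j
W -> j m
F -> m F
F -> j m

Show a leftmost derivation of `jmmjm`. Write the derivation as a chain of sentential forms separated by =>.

S=>WmW=>jmmW=>jmmjm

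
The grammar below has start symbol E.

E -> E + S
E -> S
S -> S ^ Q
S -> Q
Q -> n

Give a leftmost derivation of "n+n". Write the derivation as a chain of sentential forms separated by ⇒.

E ⇒ E+S   [E -> E + S]
E+S ⇒ S+S   [E -> S]
S+S ⇒ Q+S   [S -> Q]
Q+S ⇒ n+S   [Q -> n]
n+S ⇒ n+Q   [S -> Q]
n+Q ⇒ n+n   [Q -> n]

E ⇒ E+S ⇒ S+S ⇒ Q+S ⇒ n+S ⇒ n+Q ⇒ n+n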